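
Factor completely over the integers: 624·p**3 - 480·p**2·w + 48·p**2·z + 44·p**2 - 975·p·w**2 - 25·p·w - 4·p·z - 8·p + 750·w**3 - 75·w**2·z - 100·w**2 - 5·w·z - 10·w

(12·p - 15·w - 1)·(13·p - 10·w + z + 2)·(4·p + 5·w)

Group: 13·p·(48·p**2 - 4·p - 75·w**2 - 5·w) + (-10·w + z + 2)·(48·p**2 - 4·p - 75·w**2 - 5·w); both groups contain (48·p**2 - 4·p - 75·w**2 - 5·w), so (13·p - 10·w + z + 2) is a factor with cofactor 48·p**2 - 4·p - 75·w**2 - 5·w.
The cofactor groups again: 48·p**2 - 4·p - 75·w**2 - 5·w = 12·p·(4·p + 5·w) + (-15·w - 1)·(4·p + 5·w); both groups contain (4·p + 5·w), giving (12·p - 15·w - 1)·(4·p + 5·w).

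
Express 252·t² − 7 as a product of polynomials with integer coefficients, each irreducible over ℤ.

7·(6·t + 1)·(6·t − 1)

Every term has a factor of 7. Then 36·t² − 1 = (6·t)² − (1)².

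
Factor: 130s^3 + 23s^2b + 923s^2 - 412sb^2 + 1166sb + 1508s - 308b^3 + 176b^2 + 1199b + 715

(s - 2b + 5)(10s + 11b + 11)(13s + 14b + 13)

Group: s(130s^2 + 283sb + 273s + 154b^2 + 297b + 143) + (-2b + 5)(130s^2 + 283sb + 273s + 154b^2 + 297b + 143); both groups contain (130s^2 + 283sb + 273s + 154b^2 + 297b + 143), so (s - 2b + 5) is a factor with cofactor 130s^2 + 283sb + 273s + 154b^2 + 297b + 143.
The cofactor groups again: 130s^2 + 283sb + 273s + 154b^2 + 297b + 143 = 13s(10s + 11b + 11) + (14b + 13)(10s + 11b + 11); both groups contain (10s + 11b + 11), giving (13s + 14b + 13)(10s + 11b + 11).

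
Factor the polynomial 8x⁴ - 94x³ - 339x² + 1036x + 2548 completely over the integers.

Trying the rational-root candidates, x = -2 is a root, so (x + 2) is a factor; dividing leaves 8x³ - 110x² - 119x + 1274.
Next, x = 13/4 is a root, giving the factor (4x - 13) and quotient 2x² - 21x - 98.
The remaining quadratic factors as (x - 14)(2x + 7).

(2x + 7)(4x - 13)(x + 2)(x - 14)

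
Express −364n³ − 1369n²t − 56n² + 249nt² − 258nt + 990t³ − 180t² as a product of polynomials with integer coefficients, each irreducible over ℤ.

Group: 4n(−91n² − nt − 14n + 66t² − 12t) + 15t(−91n² − nt − 14n + 66t² − 12t); both groups contain (−91n² − nt − 14n + 66t² − 12t), so (4n + 15t) is a factor with cofactor −91n² − nt − 14n + 66t² − 12t.
The cofactor groups again: −91n² − nt − 14n + 66t² − 12t = −13n(7n + 6t) + (11t − 2)(7n + 6t); both groups contain (7n + 6t), giving −(13n − 11t + 2)(7n + 6t).

−(13n − 11t + 2)(4n + 15t)(7n + 6t)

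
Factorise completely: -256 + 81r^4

(3r + 4)(3r - 4)(9r^2 + 16)

Difference of squares twice: with A = 3r and B = 4, A⁴ − B⁴ = (A² − B²)(A² + B²), and A² − B² factors again.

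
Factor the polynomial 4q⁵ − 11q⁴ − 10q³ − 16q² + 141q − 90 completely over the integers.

(4q − 3)(q − 2)(q − 3)(q² + 3q + 5)

Among the possible rational roots, q = 3/4 is a root, so (4q − 3) divides it; the quotient is q⁴ − 2q³ − 4q² − 7q + 30.
Continuing, q = 2 is a root, so (q − 2) divides it; the quotient is q³ − 4q − 15.
Next, q = 3 is a root, so (q − 3) is a factor; dividing leaves q² + 3q + 5.
The quadratic q² + 3q + 5 has discriminant −11 < 0 and is irreducible over ℤ.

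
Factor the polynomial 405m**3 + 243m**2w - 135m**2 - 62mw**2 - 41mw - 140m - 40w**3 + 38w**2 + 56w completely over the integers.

Group: 5m(81m**2 + 81mw - 27m + 20w**2 - 19w - 28) - 2w(81m**2 + 81mw - 27m + 20w**2 - 19w - 28); both groups contain (81m**2 + 81mw - 27m + 20w**2 - 19w - 28), so (5m - 2w) is a factor with cofactor 81m**2 + 81mw - 27m + 20w**2 - 19w - 28.
The cofactor groups again: 81m**2 + 81mw - 27m + 20w**2 - 19w - 28 = 9m(9m + 5w + 4) + (4w - 7)(9m + 5w + 4); both groups contain (9m + 5w + 4), giving (9m + 4w - 7)(9m + 5w + 4).

(5m - 2w)(9m + 4w - 7)(9m + 5w + 4)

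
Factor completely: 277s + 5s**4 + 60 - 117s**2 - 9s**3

Testing divisors of the constant over divisors of the leading coefficient, s = -1/5 is a root, so (5s + 1) is a factor; dividing leaves s**3 - 2s**2 - 23s + 60.
Continuing, s = 3 is a root, so (s - 3) divides it; the quotient is s**2 + s - 20.
The remaining quadratic factors as (s + 5)(s - 4).

(5s + 1)(s + 5)(s - 3)(s - 4)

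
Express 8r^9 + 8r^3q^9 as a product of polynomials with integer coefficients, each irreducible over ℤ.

8r^3(r^2 + q^3)(r^4 - r^2q^3 + q^6)

Every term has a factor of 8r^3; factoring it out leaves r^6 + q^9.
Recognize a sum of cubes with the parts q^3 and r^2.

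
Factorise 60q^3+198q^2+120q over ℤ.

Pull out the common factor 6q, then factor the remaining trinomial.

6q(2q+5)(5q+4)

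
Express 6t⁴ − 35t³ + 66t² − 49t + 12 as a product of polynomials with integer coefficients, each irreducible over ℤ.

By the rational root theorem, t = 1 is a root, giving the factor (t − 1) and quotient 6t³ − 29t² + 37t − 12.
Continuing, t = 4/3 is a root, so (3t − 4) divides it; the quotient is 2t² − 7t + 3.
The remaining quadratic factors as (2t − 1)(t − 3).

(2t − 1)(3t − 4)(t − 1)(t − 3)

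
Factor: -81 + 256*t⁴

Difference of squares twice: with A = 4*t and B = 3, A⁴ − B⁴ = (A² − B²)(A² + B²), and A² − B² factors again.

(4*t + 3)*(4*t - 3)*(16*t² + 9)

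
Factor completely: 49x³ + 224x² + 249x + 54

Testing divisors of the constant over divisors of the leading coefficient, x = -9/7 is a root, so (7x + 9) divides it; the quotient is 7x² + 23x + 6.
The remaining quadratic factors as (7x + 2)(x + 3).

(7x + 2)(7x + 9)(x + 3)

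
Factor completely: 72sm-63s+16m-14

(8m-7)(9s+2)

Group as (72sm-63s) + (16m-14) = 9s(8m-7) + 2(8m-7).
Both groups share the factor (8m-7).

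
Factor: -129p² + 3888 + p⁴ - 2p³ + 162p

(p + 6)(p + 9)(p - 8)(p - 9)

Trying the rational-root candidates, p = 9 is a root, so (p - 9) divides it; the quotient is p³ + 7p² - 66p - 432.
Continuing, p = -6 is a root, so (p + 6) is a factor; dividing leaves p² + p - 72.
The remaining quadratic factors as (p + 9)(p - 8).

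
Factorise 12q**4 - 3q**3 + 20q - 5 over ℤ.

(4q - 1)(3q**3 + 5)

Group as (12q**4 + 20q) + (-3q**3 - 5) = 4q(3q**3 + 5) - (3q**3 + 5).
Both groups share the factor (3q**3 + 5).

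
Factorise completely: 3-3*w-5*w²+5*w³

Group as (5*w³-3*w) + (-5*w²+3) = w*(5*w²-3) - (5*w²-3).
Both groups share the factor (5*w²-3).

(w-1)*(5*w²-3)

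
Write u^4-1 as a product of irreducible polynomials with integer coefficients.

(u+1)(u-1)(u^2+1)

(u)⁴ − (1)⁴ = ((u)² − (1)²)((u)² + (1)²); the first factor splits again, the second (u^2+1) is irreducible.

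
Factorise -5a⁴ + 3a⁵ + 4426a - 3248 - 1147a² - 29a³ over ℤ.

(3a - 8)(a - 1)(a - 7)(a² + 9a + 58)

Testing divisors of the constant over divisors of the leading coefficient, a = 8/3 is a root, so (3a - 8) is a factor; dividing leaves a⁴ + a³ - 7a² - 401a + 406.
Next, a = 1 is a root, giving the factor (a - 1) and quotient a³ + 2a² - 5a - 406.
Then a = 7 is a root, so (a - 7) is a factor; dividing leaves a² + 9a + 58.
The quadratic a² + 9a + 58 has discriminant -151 < 0 and is irreducible over ℤ.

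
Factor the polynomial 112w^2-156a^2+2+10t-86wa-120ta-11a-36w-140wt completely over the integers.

(8w-10t-13a-2)(14w+12a-1)

Group: 14w(8w-10t-13a-2) + (12a-1)(8w-10t-13a-2); both groups contain (8w-10t-13a-2).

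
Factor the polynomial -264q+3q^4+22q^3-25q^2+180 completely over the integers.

(3q-2)(q+5)(q+6)(q-3)

Trying the rational-root candidates, q = -5 is a root, so (q+5) is a factor; dividing leaves 3q^3+7q^2-60q+36.
Then q = -6 is a root, so (q+6) divides it; the quotient is 3q^2-11q+6.
The remaining quadratic factors as (3q-2)(q-3).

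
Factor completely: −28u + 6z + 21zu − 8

Group as (21zu + 6z) + (−28u − 8) = 3z(7u + 2) − 4(7u + 2).
Both groups share the factor (7u + 2).

(3z − 4)(7u + 2)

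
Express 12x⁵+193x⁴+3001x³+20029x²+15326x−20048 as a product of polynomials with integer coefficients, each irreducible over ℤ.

Trying the rational-root candidates, x = −8 is a root, so (x+8) divides it; the quotient is 12x⁴+97x³+2225x²+2229x−2506.
Continuing, x = 2/3 is a root, giving the factor (3x−2) and quotient 4x³+35x²+765x+1253.
Continuing, x = −7/4 is a root, so (4x+7) is a factor; dividing leaves x²+7x+179.
The quadratic x²+7x+179 has discriminant −667 < 0 and is irreducible over ℤ.

(3x−2)(4x+7)(x+8)(x²+7x+179)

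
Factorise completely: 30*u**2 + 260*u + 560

10*(3*u + 14)*(u + 4)

Pull out the common factor 10, then factor the remaining trinomial.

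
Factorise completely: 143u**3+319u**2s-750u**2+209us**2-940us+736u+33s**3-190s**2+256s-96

(11u+11s-12)(13u+3s-2)(u+s-4)

Group: u(143u**2+176us-178u+33s**2-58s+24) + (s-4)(143u**2+176us-178u+33s**2-58s+24); both groups contain (143u**2+176us-178u+33s**2-58s+24), so (u+s-4) is a factor with cofactor 143u**2+176us-178u+33s**2-58s+24.
The cofactor groups again: 143u**2+176us-178u+33s**2-58s+24 = 13u(11u+11s-12) + (3s-2)(11u+11s-12); both groups contain (11u+11s-12), giving (13u+3s-2)(11u+11s-12).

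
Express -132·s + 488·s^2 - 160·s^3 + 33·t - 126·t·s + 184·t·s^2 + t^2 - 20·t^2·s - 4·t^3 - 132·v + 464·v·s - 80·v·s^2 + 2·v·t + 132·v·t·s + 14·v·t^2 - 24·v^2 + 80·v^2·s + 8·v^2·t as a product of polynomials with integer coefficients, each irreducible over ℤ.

(2·v + 4·t - 4·s + 11)·(t + 10·s - 3)·(4·v - t + 4·s)

Group: t·(8·v^2 + 14·v·t - 8·v·s + 44·v - 4·t^2 + 20·t·s - 11·t - 16·s^2 + 44·s) + (10·s - 3)·(8·v^2 + 14·v·t - 8·v·s + 44·v - 4·t^2 + 20·t·s - 11·t - 16·s^2 + 44·s); both groups contain (8·v^2 + 14·v·t - 8·v·s + 44·v - 4·t^2 + 20·t·s - 11·t - 16·s^2 + 44·s), so (t + 10·s - 3) is a factor with cofactor 8·v^2 + 14·v·t - 8·v·s + 44·v - 4·t^2 + 20·t·s - 11·t - 16·s^2 + 44·s.
The cofactor groups again: 8·v^2 + 14·v·t - 8·v·s + 44·v - 4·t^2 + 20·t·s - 11·t - 16·s^2 + 44·s = 2·v·(4·v - t + 4·s) + (4·t - 4·s + 11)·(4·v - t + 4·s); both groups contain (4·v - t + 4·s), giving (2·v + 4·t - 4·s + 11)·(4·v - t + 4·s).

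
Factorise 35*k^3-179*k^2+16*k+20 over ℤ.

Trying the rational-root candidates, k = -2/7 is a root, giving the factor (7*k+2) and quotient 5*k^2-27*k+10.
The remaining quadratic factors as (5*k-2)(k-5).

(5*k-2)*(7*k+2)*(k-5)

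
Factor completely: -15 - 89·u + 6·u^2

Need a pair with product 6·(-15) = -90 and sum -89: that's -90 and 1.
Split the middle term: 6·u^2 - 90·u + u - 15 = 6·u·(u - 15) + (u - 15).

(6·u + 1)·(u - 15)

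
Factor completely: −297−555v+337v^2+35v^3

Among the possible rational roots, v = −11 is a root, so (v+11) divides it; the quotient is 35v^2−48v−27.
The remaining quadratic factors as (5v−9)(7v+3).

(5v−9)(7v+3)(v+11)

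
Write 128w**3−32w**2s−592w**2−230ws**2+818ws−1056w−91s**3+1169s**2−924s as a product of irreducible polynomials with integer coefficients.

(8w−13s+11)(8w+7s)(2w+s−12)

Group: 8w(16w**2−18ws−74w−13s**2+167s−132) + 7s(16w**2−18ws−74w−13s**2+167s−132); both groups contain (16w**2−18ws−74w−13s**2+167s−132), so (8w+7s) is a factor with cofactor 16w**2−18ws−74w−13s**2+167s−132.
The cofactor groups again: 16w**2−18ws−74w−13s**2+167s−132 = 8w(2w+s−12) + (−13s+11)(2w+s−12); both groups contain (2w+s−12), giving (8w−13s+11)(2w+s−12).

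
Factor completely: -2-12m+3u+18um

Group as (18um+3u) + (-12m-2) = 3u(6m+1) - 2(6m+1).
Both groups share the factor (6m+1).

(3u-2)(6m+1)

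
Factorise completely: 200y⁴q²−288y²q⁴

Factor out 8y²q², leaving 25y²−36q², which is a difference of two squares.

8q²y²(5y−6q)(5y+6q)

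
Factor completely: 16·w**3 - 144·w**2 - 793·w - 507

(4·w + 13)·(4·w + 3)·(w - 13)

By the rational root theorem, w = -13/4 is a root, so (4·w + 13) divides it; the quotient is 4·w**2 - 49·w - 39.
The remaining quadratic factors as (4·w + 3)(w - 13).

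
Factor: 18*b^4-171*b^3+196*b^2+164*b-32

By the rational root theorem, b = 2 is a root, giving the factor (b-2) and quotient 18*b^3-135*b^2-74*b+16.
Continuing, b = -2/3 is a root, so (3*b+2) divides it; the quotient is 6*b^2-49*b+8.
The remaining quadratic factors as (6*b-1)(b-8).

(3*b+2)*(6*b-1)*(b-2)*(b-8)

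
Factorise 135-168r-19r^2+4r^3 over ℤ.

Among the possible rational roots, r = -5 is a root, so (r+5) is a factor; dividing leaves 4r^2-39r+27.
The remaining quadratic factors as (r-9)(4r-3).

(4r-3)(r+5)(r-9)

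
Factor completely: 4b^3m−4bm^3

4bm(b+m)(b−m)

Every term has a factor of 4bm. Then b^2−m^2 = (b)² − (m)².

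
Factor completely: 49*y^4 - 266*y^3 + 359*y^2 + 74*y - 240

Trying the rational-root candidates, y = 3 is a root, so (y - 3) divides it; the quotient is 49*y^3 - 119*y^2 + 2*y + 80.
Continuing, y = 2 is a root, so (y - 2) divides it; the quotient is 49*y^2 - 21*y - 40.
The remaining quadratic factors as (7*y - 8)(7*y + 5).

(7*y + 5)*(7*y - 8)*(y - 2)*(y - 3)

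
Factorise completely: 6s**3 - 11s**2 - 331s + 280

By the rational root theorem, s = 8 is a root, so (s - 8) divides it; the quotient is 6s**2 + 37s - 35.
The remaining quadratic factors as (s + 7)(6s - 5).

(6s - 5)(s + 7)(s - 8)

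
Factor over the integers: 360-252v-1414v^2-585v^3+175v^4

(5v+6)(5v-2)(7v+6)(v-5)

Among the possible rational roots, v = -6/5 is a root, giving the factor (5v+6) and quotient 35v^3-159v^2-92v+60.
Next, v = 2/5 is a root, so (5v-2) divides it; the quotient is 7v^2-29v-30.
The remaining quadratic factors as (v-5)(7v+6).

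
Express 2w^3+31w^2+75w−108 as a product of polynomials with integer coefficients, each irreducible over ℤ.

Testing divisors of the constant over divisors of the leading coefficient, w = −12 is a root, giving the factor (w+12) and quotient 2w^2+7w−9.
The remaining quadratic factors as (2w+9)(w−1).

(2w+9)(w+12)(w−1)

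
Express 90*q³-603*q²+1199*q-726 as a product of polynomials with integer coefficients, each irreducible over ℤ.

By the rational root theorem, q = 6/5 is a root, so (5*q-6) is a factor; dividing leaves 18*q²-99*q+121.
The remaining quadratic factors as (6*q-11)(3*q-11).

(3*q-11)*(5*q-6)*(6*q-11)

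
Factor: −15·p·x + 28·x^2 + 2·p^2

Group: 2·p·(p − 4·x) − 7·x·(p − 4·x); both groups contain (p − 4·x).

(2·p − 7·x)·(p − 4·x)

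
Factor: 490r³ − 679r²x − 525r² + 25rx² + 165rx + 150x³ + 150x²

(14r − 15x − 15)(5r + 2x)(7r − 5x)

Group: 7r(70r² − 47rx − 75r − 30x² − 30x) − 5x(70r² − 47rx − 75r − 30x² − 30x); both groups contain (70r² − 47rx − 75r − 30x² − 30x), so (7r − 5x) is a factor with cofactor 70r² − 47rx − 75r − 30x² − 30x.
The cofactor groups again: 70r² − 47rx − 75r − 30x² − 30x = 5r(14r − 15x − 15) + 2x(14r − 15x − 15); both groups contain (14r − 15x − 15), giving (5r + 2x)(14r − 15x − 15).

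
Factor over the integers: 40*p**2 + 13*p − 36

Need a pair with product 40·(−36) = −1440 and sum 13: that's −32 and 45.
Split the middle term: 40*p**2 − 32*p + 45*p − 36 = 8*p*(5*p − 4) + 9*(5*p − 4).

(5*p − 4)*(8*p + 9)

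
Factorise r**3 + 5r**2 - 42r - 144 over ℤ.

(r + 3)(r + 8)(r - 6)

Testing divisors of the constant over divisors of the leading coefficient, r = -3 is a root, giving the factor (r + 3) and quotient r**2 + 2r - 48.
The remaining quadratic factors as (r + 8)(r - 6).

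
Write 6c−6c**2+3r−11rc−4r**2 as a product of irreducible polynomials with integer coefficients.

Group: −r(4r+3c−3) − 2c(4r+3c−3); both groups contain (4r+3c−3).

−(r+2c)(4r+3c−3)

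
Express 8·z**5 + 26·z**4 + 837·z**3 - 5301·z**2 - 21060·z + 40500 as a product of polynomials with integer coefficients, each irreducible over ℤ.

(2·z - 3)·(4·z + 15)·(z - 6)·(z**2 + 7·z + 150)

Among the possible rational roots, z = 6 is a root, so (z - 6) divides it; the quotient is 8·z**4 + 74·z**3 + 1281·z**2 + 2385·z - 6750.
Continuing, z = 3/2 is a root, giving the factor (2·z - 3) and quotient 4·z**3 + 43·z**2 + 705·z + 2250.
Continuing, z = -15/4 is a root, so (4·z + 15) is a factor; dividing leaves z**2 + 7·z + 150.
The quadratic z**2 + 7·z + 150 has discriminant -551 < 0 and is irreducible over ℤ.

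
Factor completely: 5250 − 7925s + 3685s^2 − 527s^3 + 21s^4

(3s − 5)(7s − 10)(s − 15)(s − 7)

Among the possible rational roots, s = 5/3 is a root, giving the factor (3s − 5) and quotient 7s^3 − 164s^2 + 955s − 1050.
Then s = 7 is a root, so (s − 7) is a factor; dividing leaves 7s^2 − 115s + 150.
The remaining quadratic factors as (s − 15)(7s − 10).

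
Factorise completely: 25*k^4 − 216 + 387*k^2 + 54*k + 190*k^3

(5*k + 6)*(5*k − 3)*(k + 3)*(k + 4)

Testing divisors of the constant over divisors of the leading coefficient, k = −3 is a root, so (k + 3) divides it; the quotient is 25*k^3 + 115*k^2 + 42*k − 72.
Next, k = 3/5 is a root, so (5*k − 3) divides it; the quotient is 5*k^2 + 26*k + 24.
The remaining quadratic factors as (5*k + 6)(k + 4).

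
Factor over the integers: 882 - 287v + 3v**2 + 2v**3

(2v - 7)(v + 14)(v - 9)

Trying the rational-root candidates, v = -14 is a root, so (v + 14) divides it; the quotient is 2v**2 - 25v + 63.
The remaining quadratic factors as (v - 9)(2v - 7).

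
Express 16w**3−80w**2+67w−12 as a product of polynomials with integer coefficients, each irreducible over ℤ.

Testing divisors of the constant over divisors of the leading coefficient, w = 4 is a root, giving the factor (w−4) and quotient 16w**2−16w+3.
The remaining quadratic factors as (4w−1)(4w−3).

(4w−1)(4w−3)(w−4)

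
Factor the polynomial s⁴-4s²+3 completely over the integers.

(s+1)(s-1)(s²-3)

Substitute u = s² to get a quadratic in u, then factor.
s²-1 is a difference of squares.
s²-3 is irreducible over ℤ (3 is not a perfect square).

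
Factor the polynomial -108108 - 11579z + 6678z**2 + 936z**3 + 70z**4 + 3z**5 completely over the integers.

(3z - 11)(z + 13)(z + 4)(z**2 + 10z + 189)

Trying the rational-root candidates, z = -13 is a root, so (z + 13) divides it; the quotient is 3z**4 + 31z**3 + 533z**2 - 251z - 8316.
Continuing, z = 11/3 is a root, so (3z - 11) is a factor; dividing leaves z**3 + 14z**2 + 229z + 756.
Continuing, z = -4 is a root, giving the factor (z + 4) and quotient z**2 + 10z + 189.
The quadratic z**2 + 10z + 189 has discriminant -656 < 0 and is irreducible over ℤ.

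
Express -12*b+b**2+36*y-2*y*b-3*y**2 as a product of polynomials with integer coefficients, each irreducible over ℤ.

Group: -y*(3*y-b) + (-b+12)*(3*y-b); both groups contain (3*y-b).

-(3*y-b)*(y+b-12)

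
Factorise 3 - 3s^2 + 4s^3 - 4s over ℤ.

By the rational root theorem, s = 3/4 is a root, so (4s - 3) divides it; the quotient is s^2 - 1.
The remaining quadratic factors as (s - 1)(s + 1).

(4s - 3)(s + 1)(s - 1)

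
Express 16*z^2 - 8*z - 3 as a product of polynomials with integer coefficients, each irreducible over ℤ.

Need a pair with product 16·(-3) = -48 and sum -8: that's -12 and 4.
Split the middle term: 16*z^2 - 12*z + 4*z - 3 = 4*z*(4*z - 3) + (4*z - 3).

(4*z + 1)*(4*z - 3)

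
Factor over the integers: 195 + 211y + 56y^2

(7y + 15)(8y + 13)

Need a pair with product 56·195 = 10920 and sum 211: that's 91 and 120.
Split the middle term: 56y^2 + 91y + 120y + 195 = 7y(8y + 13) + 15(8y + 13).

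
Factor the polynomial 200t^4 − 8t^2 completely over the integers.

8t^2(5t + 1)(5t − 1)

Factor out 8t^2, leaving 25t^2 − 1, which is a difference of two squares.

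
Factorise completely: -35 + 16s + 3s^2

(3s - 5)(s + 7)

Need a pair with product 3·(-35) = -105 and sum 16: that's -5 and 21.
Split the middle term: 3s^2 - 5s + 21s - 35 = s(3s - 5) + 7(3s - 5).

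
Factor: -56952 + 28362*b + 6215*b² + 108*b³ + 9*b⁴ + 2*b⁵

(2*b - 3)*(b + 12)*(b + 7)*(b² - 13*b + 226)

By the rational root theorem, b = 3/2 is a root, giving the factor (2*b - 3) and quotient b⁴ + 6*b³ + 63*b² + 3202*b + 18984.
Next, b = -7 is a root, giving the factor (b + 7) and quotient b³ - b² + 70*b + 2712.
Next, b = -12 is a root, so (b + 12) is a factor; dividing leaves b² - 13*b + 226.
The quadratic b² - 13*b + 226 has discriminant -735 < 0 and is irreducible over ℤ.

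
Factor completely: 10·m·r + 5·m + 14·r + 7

Group as (10·m·r + 5·m) + (14·r + 7) = 5·m·(2·r + 1) + 7·(2·r + 1).
Both groups share the factor (2·r + 1).

(2·r + 1)·(5·m + 7)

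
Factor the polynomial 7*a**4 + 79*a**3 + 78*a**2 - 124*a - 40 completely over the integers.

(7*a + 2)*(a + 10)*(a + 2)*(a - 1)

Testing divisors of the constant over divisors of the leading coefficient, a = -2 is a root, so (a + 2) divides it; the quotient is 7*a**3 + 65*a**2 - 52*a - 20.
Then a = 1 is a root, giving the factor (a - 1) and quotient 7*a**2 + 72*a + 20.
The remaining quadratic factors as (a + 10)(7*a + 2).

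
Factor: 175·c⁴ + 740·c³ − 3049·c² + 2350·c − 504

(5·c − 2)·(5·c − 9)·(7·c − 4)·(c + 7)

By the rational root theorem, c = 9/5 is a root, so (5·c − 9) divides it; the quotient is 35·c³ + 211·c² − 230·c + 56.
Then c = −7 is a root, so (c + 7) divides it; the quotient is 35·c² − 34·c + 8.
The remaining quadratic factors as (5·c − 2)(7·c − 4).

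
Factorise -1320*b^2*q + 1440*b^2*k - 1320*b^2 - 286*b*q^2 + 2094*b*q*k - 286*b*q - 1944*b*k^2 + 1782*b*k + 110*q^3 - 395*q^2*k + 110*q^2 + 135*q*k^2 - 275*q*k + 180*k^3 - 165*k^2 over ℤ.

-(11*q - 12*k + 11)*(10*b - 2*q - k)*(12*b + 5*q - 15*k)

Group: 11*q*(-120*b^2 - 26*b*q + 162*b*k + 10*q^2 - 25*q*k - 15*k^2) + (-12*k + 11)*(-120*b^2 - 26*b*q + 162*b*k + 10*q^2 - 25*q*k - 15*k^2); both groups contain (-120*b^2 - 26*b*q + 162*b*k + 10*q^2 - 25*q*k - 15*k^2), so (11*q - 12*k + 11) is a factor with cofactor -120*b^2 - 26*b*q + 162*b*k + 10*q^2 - 25*q*k - 15*k^2.
The cofactor groups again: -120*b^2 - 26*b*q + 162*b*k + 10*q^2 - 25*q*k - 15*k^2 = -10*b*(12*b + 5*q - 15*k) + (2*q + k)*(12*b + 5*q - 15*k); both groups contain (12*b + 5*q - 15*k), giving -(10*b - 2*q - k)*(12*b + 5*q - 15*k).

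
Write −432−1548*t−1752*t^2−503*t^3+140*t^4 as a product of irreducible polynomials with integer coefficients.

By the rational root theorem, t = −4/5 is a root, so (5*t+4) is a factor; dividing leaves 28*t^3−123*t^2−252*t−108.
Next, t = −3/4 is a root, so (4*t+3) is a factor; dividing leaves 7*t^2−36*t−36.
The remaining quadratic factors as (7*t+6)(t−6).

(4*t+3)*(5*t+4)*(7*t+6)*(t−6)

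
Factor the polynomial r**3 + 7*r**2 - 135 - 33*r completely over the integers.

(r + 3)*(r + 9)*(r - 5)

Among the possible rational roots, r = 5 is a root, so (r - 5) is a factor; dividing leaves r**2 + 12*r + 27.
The remaining quadratic factors as (r + 9)(r + 3).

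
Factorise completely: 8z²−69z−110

Need a pair with product 8·(−110) = −880 and sum −69: that's −80 and 11.
Split the middle term: 8z²−80z + 11z−110 = 8z(z−10) + 11(z−10).

(8z+11)(z−10)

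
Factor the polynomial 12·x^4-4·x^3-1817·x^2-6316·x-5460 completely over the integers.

(2·x+3)·(6·x+13)·(x+10)·(x-14)

Trying the rational-root candidates, x = -10 is a root, giving the factor (x+10) and quotient 12·x^3-124·x^2-577·x-546.
Next, x = -13/6 is a root, giving the factor (6·x+13) and quotient 2·x^2-25·x-42.
The remaining quadratic factors as (x-14)(2·x+3).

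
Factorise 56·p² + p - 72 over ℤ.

Need a pair with product 56·(-72) = -4032 and sum 1: that's 64 and -63.
Split the middle term: 56·p² + 64·p - 63·p - 72 = 8·p·(7·p + 8) - 9·(7·p + 8).

(7·p + 8)·(8·p - 9)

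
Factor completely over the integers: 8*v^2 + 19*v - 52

Need a pair with product 8·(-52) = -416 and sum 19: that's 32 and -13.
Split the middle term: 8*v^2 + 32*v - 13*v - 52 = 8*v*(v + 4) - 13*(v + 4).

(8*v - 13)*(v + 4)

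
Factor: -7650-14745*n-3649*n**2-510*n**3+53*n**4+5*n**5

Among the possible rational roots, n = -15 is a root, giving the factor (n+15) and quotient 5*n**4-22*n**3-180*n**2-949*n-510.
Next, n = 10 is a root, so (n-10) divides it; the quotient is 5*n**3+28*n**2+100*n+51.
Continuing, n = -3/5 is a root, so (5*n+3) is a factor; dividing leaves n**2+5*n+17.
The quadratic n**2+5*n+17 has discriminant -43 < 0 and is irreducible over ℤ.

(5*n+3)*(n+15)*(n-10)*(n**2+5*n+17)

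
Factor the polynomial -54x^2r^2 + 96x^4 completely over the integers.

Every term has a factor of 6x^2. Then 16x^2 - 9r^2 = (4x)² − (3r)².

6x^2(4x - 3r)(4x + 3r)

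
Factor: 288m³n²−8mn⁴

Pull out the common factor 8mn²; 36m²−n² is a difference of squares.

8mn²(6m+n)(6m−n)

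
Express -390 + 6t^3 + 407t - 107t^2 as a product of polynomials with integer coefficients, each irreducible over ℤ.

By the rational root theorem, t = 10/3 is a root, so (3t - 10) is a factor; dividing leaves 2t^2 - 29t + 39.
The remaining quadratic factors as (t - 13)(2t - 3).

(2t - 3)(3t - 10)(t - 13)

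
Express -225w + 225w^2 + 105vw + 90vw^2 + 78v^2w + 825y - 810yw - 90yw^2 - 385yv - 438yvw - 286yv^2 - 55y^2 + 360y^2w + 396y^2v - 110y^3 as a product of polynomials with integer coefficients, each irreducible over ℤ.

Group: 5y(-22y^2 + 22yv + 6yw + 55y - 6vw - 15w) + (-13v - 15w + 15)(-22y^2 + 22yv + 6yw + 55y - 6vw - 15w); both groups contain (-22y^2 + 22yv + 6yw + 55y - 6vw - 15w), so (5y - 13v - 15w + 15) is a factor with cofactor -22y^2 + 22yv + 6yw + 55y - 6vw - 15w.
The cofactor groups again: -22y^2 + 22yv + 6yw + 55y - 6vw - 15w = -2y(11y - 3w) + (2v + 5)(11y - 3w); both groups contain (11y - 3w), giving -(2y - 2v - 5)(11y - 3w).

-(5y - 13v - 15w + 15)(2y - 2v - 5)(11y - 3w)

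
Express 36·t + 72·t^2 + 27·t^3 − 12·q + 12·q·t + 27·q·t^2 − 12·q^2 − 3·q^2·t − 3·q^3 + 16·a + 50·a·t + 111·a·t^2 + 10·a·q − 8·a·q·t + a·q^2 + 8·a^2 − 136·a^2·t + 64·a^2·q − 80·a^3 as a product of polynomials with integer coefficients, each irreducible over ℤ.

−(4·a − 3·q + 9·t)·(4·a − q − 3·t − 2)·(5·a + q + t + 2)

Group: 4·a·(−20·a^2 + 11·a·q − 49·a·t − 8·a + 3·q^2 − 6·q·t + 6·q − 9·t^2 − 18·t) + (−q − 3·t − 2)·(−20·a^2 + 11·a·q − 49·a·t − 8·a + 3·q^2 − 6·q·t + 6·q − 9·t^2 − 18·t); both groups contain (−20·a^2 + 11·a·q − 49·a·t − 8·a + 3·q^2 − 6·q·t + 6·q − 9·t^2 − 18·t), so (4·a − q − 3·t − 2) is a factor with cofactor −20·a^2 + 11·a·q − 49·a·t − 8·a + 3·q^2 − 6·q·t + 6·q − 9·t^2 − 18·t.
The cofactor groups again: −20·a^2 + 11·a·q − 49·a·t − 8·a + 3·q^2 − 6·q·t + 6·q − 9·t^2 − 18·t = −4·a·(5·a + q + t + 2) + (3·q − 9·t)·(5·a + q + t + 2); both groups contain (5·a + q + t + 2), giving −(4·a − 3·q + 9·t)·(5·a + q + t + 2).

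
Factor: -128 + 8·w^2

8·(w + 4)·(w - 4)

Pull out the common factor 8; w^2 - 16 is a difference of squares.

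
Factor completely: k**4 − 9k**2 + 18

(k**2 − 3)(k**2 − 6)

Substitute u = k**2 to get a quadratic in u, then factor.
k**2 − 3 is irreducible over ℤ (3 is not a perfect square).
k**2 − 6 is irreducible over ℤ (6 is not a perfect square).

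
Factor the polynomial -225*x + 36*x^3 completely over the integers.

Every term has a factor of 9*x. Then 4*x^2 - 25 = (2*x)² − (5)².

9*x*(2*x + 5)*(2*x - 5)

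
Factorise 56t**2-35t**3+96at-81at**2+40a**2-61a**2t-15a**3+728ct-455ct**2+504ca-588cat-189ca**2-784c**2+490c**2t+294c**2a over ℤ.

Group: 14c(21ca+35ct-56c-15a**2-46at+40a-35t**2+56t) + (a+t)(21ca+35ct-56c-15a**2-46at+40a-35t**2+56t); both groups contain (21ca+35ct-56c-15a**2-46at+40a-35t**2+56t), so (14c+a+t) is a factor with cofactor 21ca+35ct-56c-15a**2-46at+40a-35t**2+56t.
The cofactor groups again: 21ca+35ct-56c-15a**2-46at+40a-35t**2+56t = 3a(7c-5a-7t) + (5t-8)(7c-5a-7t); both groups contain (7c-5a-7t), giving (3a+5t-8)(7c-5a-7t).

(7c-5a-7t)(3a+5t-8)(14c+a+t)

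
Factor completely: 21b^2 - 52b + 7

Need a pair with product 21·7 = 147 and sum -52: that's -3 and -49.
Split the middle term: 21b^2 - 3b - 49b + 7 = 3b(7b - 1) - 7(7b - 1).

(3b - 7)(7b - 1)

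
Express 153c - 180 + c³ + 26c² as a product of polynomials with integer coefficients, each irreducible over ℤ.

Trying the rational-root candidates, c = 1 is a root, so (c - 1) divides it; the quotient is c² + 27c + 180.
The remaining quadratic factors as (c + 12)(c + 15).

(c + 12)(c + 15)(c - 1)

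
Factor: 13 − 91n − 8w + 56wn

Group as (56wn − 8w) + (−91n + 13) = 8w(7n − 1) − 13(7n − 1).
Both groups share the factor (7n − 1).

(7n − 1)(8w − 13)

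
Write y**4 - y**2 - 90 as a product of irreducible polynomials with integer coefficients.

(y**2 + 9)(y**2 - 10)

Substitute u = y**2 to get a quadratic in u, then factor.
y**2 - 10 is irreducible over ℤ (10 is not a perfect square).
y**2 + 9 is irreducible over ℤ (sum of squares).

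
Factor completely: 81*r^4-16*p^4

(3*r)⁴ − (2*p)⁴ = ((3*r)² − (2*p)²)((3*r)² + (2*p)²); the first factor splits again, the second (9*r^2+4*p^2) is irreducible.

(3*r-2*p)*(3*r+2*p)*(9*r^2+4*p^2)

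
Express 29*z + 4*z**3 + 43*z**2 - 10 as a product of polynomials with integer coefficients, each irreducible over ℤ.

(4*z - 1)*(z + 1)*(z + 10)

By the rational root theorem, z = 1/4 is a root, so (4*z - 1) is a factor; dividing leaves z**2 + 11*z + 10.
The remaining quadratic factors as (z + 1)(z + 10).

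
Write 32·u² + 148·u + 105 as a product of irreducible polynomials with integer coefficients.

Need a pair with product 32·105 = 3360 and sum 148: that's 28 and 120.
Split the middle term: 32·u² + 28·u + 120·u + 105 = 4·u·(8·u + 7) + 15·(8·u + 7).

(4·u + 15)·(8·u + 7)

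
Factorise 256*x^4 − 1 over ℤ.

(4*x + 1)*(4*x − 1)*(16*x^2 + 1)

(4*x)⁴ − (1)⁴ = ((4*x)² − (1)²)((4*x)² + (1)²); the first factor splits again, the second (16*x^2 + 1) is irreducible.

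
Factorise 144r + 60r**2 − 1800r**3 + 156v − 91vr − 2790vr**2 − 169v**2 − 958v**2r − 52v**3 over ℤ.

−(4v + 10r − 3)(13v + 12r)(v + 15r + 4)

Group: 4v(−13v**2 − 207vr − 52v − 180r**2 − 48r) + (10r − 3)(−13v**2 − 207vr − 52v − 180r**2 − 48r); both groups contain (−13v**2 − 207vr − 52v − 180r**2 − 48r), so (4v + 10r − 3) is a factor with cofactor −13v**2 − 207vr − 52v − 180r**2 − 48r.
The cofactor groups again: −13v**2 − 207vr − 52v − 180r**2 − 48r = −v(13v + 12r) + (−15r − 4)(13v + 12r); both groups contain (13v + 12r), giving −(v + 15r + 4)(13v + 12r).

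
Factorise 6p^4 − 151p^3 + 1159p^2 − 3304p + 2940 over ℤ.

By the rational root theorem, p = 7/2 is a root, so (2p − 7) divides it; the quotient is 3p^3 − 65p^2 + 352p − 420.
Then p = 14 is a root, giving the factor (p − 14) and quotient 3p^2 − 23p + 30.
The remaining quadratic factors as (p − 6)(3p − 5).

(2p − 7)(3p − 5)(p − 14)(p − 6)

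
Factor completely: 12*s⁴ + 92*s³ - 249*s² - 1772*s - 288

(2*s - 9)*(6*s + 1)*(s + 4)*(s + 8)

Among the possible rational roots, s = -4 is a root, giving the factor (s + 4) and quotient 12*s³ + 44*s² - 425*s - 72.
Next, s = 9/2 is a root, so (2*s - 9) is a factor; dividing leaves 6*s² + 49*s + 8.
The remaining quadratic factors as (s + 8)(6*s + 1).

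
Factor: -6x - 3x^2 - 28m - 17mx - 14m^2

-(14m + 3x)(m + x + 2)

Group: -m(14m + 3x) + (-x - 2)(14m + 3x); both groups contain (14m + 3x).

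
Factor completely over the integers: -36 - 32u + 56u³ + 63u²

(8u + 9)(7u² - 4)

Group as (56u³ - 32u) + (63u² - 36) = 8u(7u² - 4) + 9(7u² - 4).
Both groups share the factor (7u² - 4).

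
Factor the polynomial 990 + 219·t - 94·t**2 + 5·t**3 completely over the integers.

(5·t + 11)·(t - 15)·(t - 6)

Trying the rational-root candidates, t = 6 is a root, giving the factor (t - 6) and quotient 5·t**2 - 64·t - 165.
The remaining quadratic factors as (5·t + 11)(t - 15).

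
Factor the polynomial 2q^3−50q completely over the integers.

2q(q+5)(q−5)

Every term has a factor of 2q. Then q^2−25 = (q)² − (5)².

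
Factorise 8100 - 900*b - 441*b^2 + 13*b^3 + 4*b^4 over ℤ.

(4*b - 15)*(b + 10)*(b + 6)*(b - 9)

Trying the rational-root candidates, b = -6 is a root, so (b + 6) is a factor; dividing leaves 4*b^3 - 11*b^2 - 375*b + 1350.
Next, b = 15/4 is a root, so (4*b - 15) divides it; the quotient is b^2 + b - 90.
The remaining quadratic factors as (b - 9)(b + 10).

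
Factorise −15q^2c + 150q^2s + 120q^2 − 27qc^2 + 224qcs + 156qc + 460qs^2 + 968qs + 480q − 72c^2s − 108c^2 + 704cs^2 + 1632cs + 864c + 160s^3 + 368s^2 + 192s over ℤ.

−(3q + 8s + 12)(5q + 9c + 2s)(c − 10s − 8)

Group: 3q(−5qc + 50qs + 40q − 9c^2 + 88cs + 72c + 20s^2 + 16s) + (8s + 12)(−5qc + 50qs + 40q − 9c^2 + 88cs + 72c + 20s^2 + 16s); both groups contain (−5qc + 50qs + 40q − 9c^2 + 88cs + 72c + 20s^2 + 16s), so (3q + 8s + 12) is a factor with cofactor −5qc + 50qs + 40q − 9c^2 + 88cs + 72c + 20s^2 + 16s.
The cofactor groups again: −5qc + 50qs + 40q − 9c^2 + 88cs + 72c + 20s^2 + 16s = −5q(c − 10s − 8) + (−9c − 2s)(c − 10s − 8); both groups contain (c − 10s − 8), giving −(5q + 9c + 2s)(c − 10s − 8).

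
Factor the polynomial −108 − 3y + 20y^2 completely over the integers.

Need a pair with product 20·(−108) = −2160 and sum −3: that's 45 and −48.
Split the middle term: 20y^2 + 45y − 48y − 108 = 5y(4y + 9) − 12(4y + 9).

(4y + 9)(5y − 12)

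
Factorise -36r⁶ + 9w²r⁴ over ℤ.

9r⁴(w - 2r)(w + 2r)

Every term has a factor of 9r⁴; factoring it out leaves w² - 4r².
Recognize a difference of squares with the parts w and 2r.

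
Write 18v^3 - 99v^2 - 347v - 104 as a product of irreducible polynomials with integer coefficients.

(3v + 1)(6v + 13)(v - 8)

Trying the rational-root candidates, v = -13/6 is a root, so (6v + 13) is a factor; dividing leaves 3v^2 - 23v - 8.
The remaining quadratic factors as (v - 8)(3v + 1).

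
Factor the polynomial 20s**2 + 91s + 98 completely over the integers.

(4s + 7)(5s + 14)

Need a pair with product 20·98 = 1960 and sum 91: that's 56 and 35.
Split the middle term: 20s**2 + 56s + 35s + 98 = 4s(5s + 14) + 7(5s + 14).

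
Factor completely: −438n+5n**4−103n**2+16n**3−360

(5n+6)(n+3)(n+4)(n−5)

Trying the rational-root candidates, n = −6/5 is a root, so (5n+6) is a factor; dividing leaves n**3+2n**2−23n−60.
Continuing, n = −4 is a root, giving the factor (n+4) and quotient n**2−2n−15.
The remaining quadratic factors as (n−5)(n+3).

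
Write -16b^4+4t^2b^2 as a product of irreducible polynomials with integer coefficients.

4b^2(t-2b)(t+2b)

Pull out the common factor 4b^2; t^2-4b^2 is a difference of squares.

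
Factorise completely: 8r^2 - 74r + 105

(2r - 15)(4r - 7)

Need a pair with product 8·105 = 840 and sum -74: that's -14 and -60.
Split the middle term: 8r^2 - 14r - 60r + 105 = 2r(4r - 7) - 15(4r - 7).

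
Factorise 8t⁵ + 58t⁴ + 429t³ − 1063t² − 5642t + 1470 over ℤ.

By the rational root theorem, t = −3 is a root, giving the factor (t + 3) and quotient 8t⁴ + 34t³ + 327t² − 2044t + 490.
Continuing, t = 7/2 is a root, so (2t − 7) divides it; the quotient is 4t³ + 31t² + 272t − 70.
Then t = 1/4 is a root, giving the factor (4t − 1) and quotient t² + 8t + 70.
The quadratic t² + 8t + 70 has discriminant −216 < 0 and is irreducible over ℤ.

(2t − 7)(4t − 1)(t + 3)(t² + 8t + 70)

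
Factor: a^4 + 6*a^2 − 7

(a + 1)*(a − 1)*(a^2 + 7)

Substitute u = a^2 to get a quadratic in u, then factor.
a^2 − 1 is a difference of squares.
a^2 + 7 is irreducible over ℤ (always positive, so no real roots).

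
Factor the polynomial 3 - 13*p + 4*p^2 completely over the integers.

(4*p - 1)*(p - 3)

Need a pair with product 4·3 = 12 and sum -13: that's -12 and -1.
Split the middle term: 4*p^2 - 12*p - p + 3 = 4*p*(p - 3) - (p - 3).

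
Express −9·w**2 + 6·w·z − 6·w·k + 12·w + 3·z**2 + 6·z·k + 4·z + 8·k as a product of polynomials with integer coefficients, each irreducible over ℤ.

Group: −3·w·(3·w + z + 2·k) + (3·z + 4)·(3·w + z + 2·k); both groups contain (3·w + z + 2·k).

−(3·w + z + 2·k)·(3·w − 3·z − 4)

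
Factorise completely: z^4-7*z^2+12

(z+2)*(z-2)*(z^2-3)

Substitute u = z^2 to get a quadratic in u, then factor.
z^2-3 is irreducible over ℤ (3 is not a perfect square).
z^2-4 is a difference of squares.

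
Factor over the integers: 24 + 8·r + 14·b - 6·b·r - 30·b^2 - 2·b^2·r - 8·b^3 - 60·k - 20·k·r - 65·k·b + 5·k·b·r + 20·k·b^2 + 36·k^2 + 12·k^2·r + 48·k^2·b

Group: 3·k·(16·k·b + 4·k·r + 12·k - 4·b^2 - b·r - 19·b - 4·r - 12) + (2·b - 2)·(16·k·b + 4·k·r + 12·k - 4·b^2 - b·r - 19·b - 4·r - 12); both groups contain (16·k·b + 4·k·r + 12·k - 4·b^2 - b·r - 19·b - 4·r - 12), so (3·k + 2·b - 2) is a factor with cofactor 16·k·b + 4·k·r + 12·k - 4·b^2 - b·r - 19·b - 4·r - 12.
The cofactor groups again: 16·k·b + 4·k·r + 12·k - 4·b^2 - b·r - 19·b - 4·r - 12 = 4·k·(4·b + r + 3) + (-b - 4)·(4·b + r + 3); both groups contain (4·b + r + 3), giving (4·k - b - 4)·(4·b + r + 3).

(4·k - b - 4)·(3·k + 2·b - 2)·(4·b + r + 3)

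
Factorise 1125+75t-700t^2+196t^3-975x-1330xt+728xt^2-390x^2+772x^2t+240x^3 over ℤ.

(8x+14t+15)(2x+2t-5)(15x+7t-15)

Group: 15x(16x^2+44xt-10x+28t^2-40t-75) + (7t-15)(16x^2+44xt-10x+28t^2-40t-75); both groups contain (16x^2+44xt-10x+28t^2-40t-75), so (15x+7t-15) is a factor with cofactor 16x^2+44xt-10x+28t^2-40t-75.
The cofactor groups again: 16x^2+44xt-10x+28t^2-40t-75 = 8x(2x+2t-5) + (14t+15)(2x+2t-5); both groups contain (2x+2t-5), giving (8x+14t+15)(2x+2t-5).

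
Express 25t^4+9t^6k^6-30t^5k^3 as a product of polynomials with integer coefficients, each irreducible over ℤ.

t^4(3tk^3-5)^2

Factor out t^4 first: what remains is 9t^2k^6-30tk^3+25.
Recognize a perfect-square trinomial with the parts 3tk^3 and 5.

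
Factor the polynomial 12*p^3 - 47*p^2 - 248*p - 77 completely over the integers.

Trying the rational-root candidates, p = -11/4 is a root, so (4*p + 11) is a factor; dividing leaves 3*p^2 - 20*p - 7.
The remaining quadratic factors as (p - 7)(3*p + 1).

(3*p + 1)*(4*p + 11)*(p - 7)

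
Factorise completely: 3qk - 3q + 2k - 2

(3q + 2)(k - 1)

Group as (3qk - 3q) + (2k - 2) = 3q(k - 1) + 2(k - 1).
Both groups share the factor (k - 1).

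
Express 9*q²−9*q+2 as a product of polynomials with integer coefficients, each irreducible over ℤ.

Need a pair with product 9·2 = 18 and sum −9: that's −6 and −3.
Split the middle term: 9*q²−6*q − 3*q+2 = 3*q*(3*q−2) − (3*q−2).

(3*q−1)*(3*q−2)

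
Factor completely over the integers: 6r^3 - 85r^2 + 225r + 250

(6r + 5)(r - 10)(r - 5)

Among the possible rational roots, r = 10 is a root, so (r - 10) is a factor; dividing leaves 6r^2 - 25r - 25.
The remaining quadratic factors as (r - 5)(6r + 5).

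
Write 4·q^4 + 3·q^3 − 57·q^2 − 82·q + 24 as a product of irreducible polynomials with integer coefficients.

(4·q − 1)·(q + 2)·(q + 3)·(q − 4)

By the rational root theorem, q = −2 is a root, so (q + 2) divides it; the quotient is 4·q^3 − 5·q^2 − 47·q + 12.
Continuing, q = 4 is a root, giving the factor (q − 4) and quotient 4·q^2 + 11·q − 3.
The remaining quadratic factors as (q + 3)(4·q − 1).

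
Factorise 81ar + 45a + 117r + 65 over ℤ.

(9a + 13)(9r + 5)

Group as (81ar + 45a) + (117r + 65) = 9a(9r + 5) + 13(9r + 5).
Both groups share the factor (9r + 5).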